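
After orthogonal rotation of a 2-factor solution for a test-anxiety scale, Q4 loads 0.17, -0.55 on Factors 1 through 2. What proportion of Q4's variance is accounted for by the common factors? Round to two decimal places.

0.33

h² = 0.17² + (-0.55)² = 0.0289 + 0.3025 = 0.3314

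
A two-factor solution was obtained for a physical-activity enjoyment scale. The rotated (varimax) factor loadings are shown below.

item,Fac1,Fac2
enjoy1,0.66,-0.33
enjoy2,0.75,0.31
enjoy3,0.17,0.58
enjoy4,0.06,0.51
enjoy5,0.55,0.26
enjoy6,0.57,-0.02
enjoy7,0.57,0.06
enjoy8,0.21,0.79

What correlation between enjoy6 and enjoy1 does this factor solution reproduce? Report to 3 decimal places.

0.383

r̂ = Σ λ_i·λ_j across factors = (0.57)(0.66) + (-0.02)(-0.33)
  = +0.3762 +0.0066 = 0.3828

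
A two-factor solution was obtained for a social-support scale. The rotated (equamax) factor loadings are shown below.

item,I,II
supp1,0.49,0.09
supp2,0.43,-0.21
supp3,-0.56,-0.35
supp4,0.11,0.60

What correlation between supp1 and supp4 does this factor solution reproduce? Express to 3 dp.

r̂ = Σ λ_i·λ_j across factors = (0.49)(0.11) + (0.09)(0.60)
  = +0.0539 +0.0540 = 0.1079

0.108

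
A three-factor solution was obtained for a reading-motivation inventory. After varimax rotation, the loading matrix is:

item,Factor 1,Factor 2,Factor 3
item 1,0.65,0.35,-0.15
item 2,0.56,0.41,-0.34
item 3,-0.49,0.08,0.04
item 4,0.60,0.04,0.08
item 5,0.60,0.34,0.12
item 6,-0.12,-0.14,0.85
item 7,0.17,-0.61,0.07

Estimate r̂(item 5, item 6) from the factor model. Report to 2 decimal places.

-0.02

r̂ = Σ λ_i·λ_j across factors = (0.60)(-0.12) + (0.34)(-0.14) + (0.12)(0.85)
  = -0.0720 -0.0476 +0.1020 = -0.0176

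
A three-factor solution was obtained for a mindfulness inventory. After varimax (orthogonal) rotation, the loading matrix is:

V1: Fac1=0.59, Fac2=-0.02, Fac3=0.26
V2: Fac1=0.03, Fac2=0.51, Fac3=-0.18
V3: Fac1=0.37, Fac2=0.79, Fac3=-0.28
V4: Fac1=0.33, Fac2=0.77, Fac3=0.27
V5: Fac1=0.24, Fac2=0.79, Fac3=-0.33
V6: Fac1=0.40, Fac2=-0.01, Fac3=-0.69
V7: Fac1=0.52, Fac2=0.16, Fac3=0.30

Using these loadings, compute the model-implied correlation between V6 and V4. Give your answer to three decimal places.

r̂ = Σ λ_i·λ_j across factors = (0.40)(0.33) + (-0.01)(0.77) + (-0.69)(0.27)
  = +0.1320 -0.0077 -0.1863 = -0.0620

-0.062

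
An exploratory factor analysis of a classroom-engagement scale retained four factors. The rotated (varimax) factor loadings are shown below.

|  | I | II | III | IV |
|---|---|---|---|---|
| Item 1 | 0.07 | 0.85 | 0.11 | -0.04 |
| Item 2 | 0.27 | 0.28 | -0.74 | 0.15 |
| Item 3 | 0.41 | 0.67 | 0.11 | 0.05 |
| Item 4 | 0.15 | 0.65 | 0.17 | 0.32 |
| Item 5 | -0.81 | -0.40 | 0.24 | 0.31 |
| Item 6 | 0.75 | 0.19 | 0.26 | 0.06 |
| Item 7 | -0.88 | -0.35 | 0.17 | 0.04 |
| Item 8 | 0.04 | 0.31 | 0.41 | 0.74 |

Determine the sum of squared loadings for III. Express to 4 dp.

SS loadings for III = 0.11² + (-0.74)² + 0.11² + 0.17² + 0.24² + 0.26² + 0.17² + 0.41² = 0.0121 + 0.5476 + 0.0121 + 0.0289 + 0.0576 + 0.0676 + 0.0289 + 0.1681 = 0.9229

0.9229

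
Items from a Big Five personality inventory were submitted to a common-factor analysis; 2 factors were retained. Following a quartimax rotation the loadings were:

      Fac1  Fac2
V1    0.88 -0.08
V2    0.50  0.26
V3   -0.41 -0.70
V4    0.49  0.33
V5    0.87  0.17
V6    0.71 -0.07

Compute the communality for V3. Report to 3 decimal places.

h² = (-0.41)² + (-0.70)² = 0.1681 + 0.4900 = 0.6581

0.658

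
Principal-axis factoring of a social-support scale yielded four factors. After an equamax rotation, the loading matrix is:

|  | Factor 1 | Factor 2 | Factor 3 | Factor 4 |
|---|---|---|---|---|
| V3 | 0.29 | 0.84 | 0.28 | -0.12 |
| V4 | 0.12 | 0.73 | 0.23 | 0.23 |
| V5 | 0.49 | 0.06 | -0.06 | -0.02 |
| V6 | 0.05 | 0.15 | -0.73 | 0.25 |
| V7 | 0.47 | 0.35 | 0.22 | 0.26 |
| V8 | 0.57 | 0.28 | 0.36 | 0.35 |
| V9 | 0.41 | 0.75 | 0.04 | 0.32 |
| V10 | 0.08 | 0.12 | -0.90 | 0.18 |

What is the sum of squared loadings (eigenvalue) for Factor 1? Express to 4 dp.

SS loadings for Factor 1 = 0.29² + 0.12² + 0.49² + 0.05² + 0.47² + 0.57² + 0.41² + 0.08² = 0.0841 + 0.0144 + 0.2401 + 0.0025 + 0.2209 + 0.3249 + 0.1681 + 0.0064 = 1.0614

1.0614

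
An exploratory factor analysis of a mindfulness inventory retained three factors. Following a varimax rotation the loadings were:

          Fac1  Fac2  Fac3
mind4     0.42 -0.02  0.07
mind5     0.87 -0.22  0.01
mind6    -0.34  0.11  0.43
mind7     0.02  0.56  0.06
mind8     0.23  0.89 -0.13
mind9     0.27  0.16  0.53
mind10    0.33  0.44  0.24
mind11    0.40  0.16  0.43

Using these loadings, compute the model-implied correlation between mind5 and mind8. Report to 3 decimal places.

r̂ = Σ λ_i·λ_j across factors = (0.87)(0.23) + (-0.22)(0.89) + (0.01)(-0.13)
  = +0.2001 -0.1958 -0.0013 = 0.0030

0.003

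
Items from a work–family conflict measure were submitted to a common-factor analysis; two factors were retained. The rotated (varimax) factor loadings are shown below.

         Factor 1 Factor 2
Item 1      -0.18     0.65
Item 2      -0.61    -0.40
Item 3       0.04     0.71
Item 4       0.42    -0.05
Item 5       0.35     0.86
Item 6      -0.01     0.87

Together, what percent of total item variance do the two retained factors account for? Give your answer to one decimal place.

Communalities: 0.4549, 0.5321, 0.5057, 0.1789, 0.8621, 0.7570; Σh² = 3.2907.
Total variance with 6 standardized items is 6, so the solution explains 3.2907/6 = 0.5484 = 54.84%.

54.8%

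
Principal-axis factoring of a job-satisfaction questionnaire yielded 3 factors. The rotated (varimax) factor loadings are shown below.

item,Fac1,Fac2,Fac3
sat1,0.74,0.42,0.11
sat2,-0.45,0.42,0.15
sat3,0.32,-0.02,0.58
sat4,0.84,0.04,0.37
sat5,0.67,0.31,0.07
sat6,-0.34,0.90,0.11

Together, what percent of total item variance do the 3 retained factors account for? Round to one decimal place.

65.1%

SS loadings by factor: 2.1226, 1.2609, 0.5249; total = 3.9084.
Total variance with 6 standardized items is 6, so the solution explains 3.9084/6 = 0.6514 = 65.14%.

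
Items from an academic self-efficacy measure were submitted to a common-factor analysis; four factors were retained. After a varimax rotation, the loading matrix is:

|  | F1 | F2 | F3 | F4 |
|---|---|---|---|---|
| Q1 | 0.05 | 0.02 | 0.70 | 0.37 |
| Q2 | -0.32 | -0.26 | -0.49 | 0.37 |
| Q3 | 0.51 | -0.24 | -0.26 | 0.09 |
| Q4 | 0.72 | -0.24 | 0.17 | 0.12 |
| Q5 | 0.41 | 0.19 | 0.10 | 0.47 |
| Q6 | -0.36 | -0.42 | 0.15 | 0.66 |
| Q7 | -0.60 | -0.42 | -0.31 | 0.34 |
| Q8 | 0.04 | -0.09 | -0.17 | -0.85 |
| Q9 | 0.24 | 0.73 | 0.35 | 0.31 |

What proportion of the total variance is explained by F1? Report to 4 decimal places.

SS loadings for F1 = 0.05² + (-0.32)² + 0.51² + 0.72² + 0.41² + (-0.36)² + (-0.60)² + 0.04² + 0.24² = 1.6003
Proportion of variance = 1.6003 / 9 = 0.1778.

0.1778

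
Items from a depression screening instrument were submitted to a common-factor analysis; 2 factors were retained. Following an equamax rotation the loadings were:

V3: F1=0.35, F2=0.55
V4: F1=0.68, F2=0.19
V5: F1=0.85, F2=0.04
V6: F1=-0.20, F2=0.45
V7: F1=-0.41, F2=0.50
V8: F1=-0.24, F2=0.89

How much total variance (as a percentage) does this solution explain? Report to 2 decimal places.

52.63%

Communalities: 0.4250, 0.4985, 0.7241, 0.2425, 0.4181, 0.8497; Σh² = 3.1579.
Total variance with 6 standardized items is 6, so the solution explains 3.1579/6 = 0.5263 = 52.63%.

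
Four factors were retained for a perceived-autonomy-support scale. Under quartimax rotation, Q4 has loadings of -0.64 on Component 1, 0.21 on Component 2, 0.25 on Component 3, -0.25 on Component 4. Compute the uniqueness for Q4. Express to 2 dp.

h² = (-0.64)² + 0.21² + 0.25² + (-0.25)² = 0.4096 + 0.0441 + 0.0625 + 0.0625 = 0.5787
Uniqueness u² = 1 − h² = 1 − 0.5787 = 0.4213

0.42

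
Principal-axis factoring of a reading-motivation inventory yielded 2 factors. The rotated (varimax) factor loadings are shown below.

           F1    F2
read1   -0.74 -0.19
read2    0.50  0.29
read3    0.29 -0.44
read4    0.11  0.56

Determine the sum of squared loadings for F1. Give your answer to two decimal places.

SS loadings for F1 = (-0.74)² + 0.50² + 0.29² + 0.11² = 0.5476 + 0.2500 + 0.0841 + 0.0121 = 0.8938

0.89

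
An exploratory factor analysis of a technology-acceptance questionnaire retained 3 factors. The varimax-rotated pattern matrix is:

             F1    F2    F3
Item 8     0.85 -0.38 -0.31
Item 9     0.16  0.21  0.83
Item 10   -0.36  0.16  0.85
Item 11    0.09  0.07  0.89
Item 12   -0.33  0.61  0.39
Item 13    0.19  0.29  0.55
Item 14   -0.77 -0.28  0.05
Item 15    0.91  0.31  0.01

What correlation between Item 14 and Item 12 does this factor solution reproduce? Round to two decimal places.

0.10

r̂ = Σ λ_i·λ_j across factors = (-0.77)(-0.33) + (-0.28)(0.61) + (0.05)(0.39)
  = +0.2541 -0.1708 +0.0195 = 0.1028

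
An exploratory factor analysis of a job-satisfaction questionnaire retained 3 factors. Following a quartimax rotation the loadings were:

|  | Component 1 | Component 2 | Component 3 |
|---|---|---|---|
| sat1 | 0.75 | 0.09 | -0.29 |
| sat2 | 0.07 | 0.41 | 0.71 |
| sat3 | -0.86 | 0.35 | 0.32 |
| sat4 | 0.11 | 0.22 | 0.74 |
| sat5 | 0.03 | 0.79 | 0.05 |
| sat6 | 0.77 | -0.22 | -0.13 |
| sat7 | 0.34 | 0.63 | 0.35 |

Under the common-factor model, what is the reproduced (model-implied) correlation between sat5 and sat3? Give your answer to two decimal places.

r̂ = Σ λ_i·λ_j across factors = (0.03)(-0.86) + (0.79)(0.35) + (0.05)(0.32)
  = -0.0258 +0.2765 +0.0160 = 0.2667

0.27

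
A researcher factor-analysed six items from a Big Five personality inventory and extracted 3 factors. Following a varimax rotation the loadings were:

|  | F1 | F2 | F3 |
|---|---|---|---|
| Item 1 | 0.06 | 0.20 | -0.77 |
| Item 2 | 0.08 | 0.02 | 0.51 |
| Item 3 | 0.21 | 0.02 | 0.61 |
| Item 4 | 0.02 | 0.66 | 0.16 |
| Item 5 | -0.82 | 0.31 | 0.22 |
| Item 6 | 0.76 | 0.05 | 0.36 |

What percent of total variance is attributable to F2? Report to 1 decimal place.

SS loadings for F2 = 0.20² + 0.02² + 0.02² + 0.66² + 0.31² + 0.05² = 0.5750
With 6 standardized items, total variance = 6. Proportion = 0.5750/6 = 0.0958 → 9.58%.

9.6%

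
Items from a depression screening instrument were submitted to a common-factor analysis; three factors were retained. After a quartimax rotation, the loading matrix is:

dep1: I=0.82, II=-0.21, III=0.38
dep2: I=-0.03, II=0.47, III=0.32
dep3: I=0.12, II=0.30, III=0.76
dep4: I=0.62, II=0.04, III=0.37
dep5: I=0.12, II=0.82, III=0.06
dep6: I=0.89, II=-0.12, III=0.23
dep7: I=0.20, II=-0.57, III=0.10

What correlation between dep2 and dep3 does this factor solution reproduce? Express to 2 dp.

0.38

r̂ = Σ λ_i·λ_j across factors = (-0.03)(0.12) + (0.47)(0.30) + (0.32)(0.76)
  = -0.0036 +0.1410 +0.2432 = 0.3806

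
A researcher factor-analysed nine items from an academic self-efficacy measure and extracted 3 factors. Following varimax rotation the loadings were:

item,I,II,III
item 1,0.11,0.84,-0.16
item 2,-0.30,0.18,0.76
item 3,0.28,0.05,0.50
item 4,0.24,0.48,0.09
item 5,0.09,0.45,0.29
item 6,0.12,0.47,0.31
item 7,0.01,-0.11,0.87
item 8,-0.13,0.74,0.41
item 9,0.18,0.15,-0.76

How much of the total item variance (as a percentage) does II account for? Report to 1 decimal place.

SS loadings for II = 0.84² + 0.18² + 0.05² + 0.48² + 0.45² + 0.47² + (-0.11)² + 0.74² + 0.15² = 1.9765
With 9 standardized items, total variance = 9. Proportion = 1.9765/9 = 0.2196 → 21.96%.

22.0%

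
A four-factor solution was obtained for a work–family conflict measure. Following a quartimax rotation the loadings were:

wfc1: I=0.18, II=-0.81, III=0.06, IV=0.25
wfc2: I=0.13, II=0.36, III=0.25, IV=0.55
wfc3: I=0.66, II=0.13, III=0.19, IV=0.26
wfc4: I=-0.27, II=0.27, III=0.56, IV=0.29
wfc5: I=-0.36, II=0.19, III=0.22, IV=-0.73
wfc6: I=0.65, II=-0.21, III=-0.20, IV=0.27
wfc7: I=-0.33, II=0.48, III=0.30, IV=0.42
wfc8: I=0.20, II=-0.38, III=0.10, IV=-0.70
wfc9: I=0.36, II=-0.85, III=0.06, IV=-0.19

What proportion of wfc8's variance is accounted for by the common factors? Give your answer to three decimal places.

0.684

h² = 0.20² + (-0.38)² + 0.10² + (-0.70)² = 0.0400 + 0.1444 + 0.0100 + 0.4900 = 0.6844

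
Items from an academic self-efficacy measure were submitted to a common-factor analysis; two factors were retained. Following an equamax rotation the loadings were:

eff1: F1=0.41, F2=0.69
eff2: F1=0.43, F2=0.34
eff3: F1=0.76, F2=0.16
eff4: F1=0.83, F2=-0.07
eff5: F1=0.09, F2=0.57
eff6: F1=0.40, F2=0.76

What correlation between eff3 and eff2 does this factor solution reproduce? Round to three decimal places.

r̂ = Σ λ_i·λ_j across factors = (0.76)(0.43) + (0.16)(0.34)
  = +0.3268 +0.0544 = 0.3812

0.381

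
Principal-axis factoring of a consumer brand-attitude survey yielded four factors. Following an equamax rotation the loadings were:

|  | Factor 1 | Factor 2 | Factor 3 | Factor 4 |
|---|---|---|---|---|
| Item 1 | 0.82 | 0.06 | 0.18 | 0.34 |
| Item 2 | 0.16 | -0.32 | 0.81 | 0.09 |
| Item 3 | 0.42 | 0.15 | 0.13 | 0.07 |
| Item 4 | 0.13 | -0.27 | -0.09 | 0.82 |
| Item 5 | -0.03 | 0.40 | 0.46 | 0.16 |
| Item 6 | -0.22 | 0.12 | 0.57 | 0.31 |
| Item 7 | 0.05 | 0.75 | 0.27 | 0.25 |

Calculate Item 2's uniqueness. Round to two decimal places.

0.21

h² = 0.16² + (-0.32)² + 0.81² + 0.09² = 0.0256 + 0.1024 + 0.6561 + 0.0081 = 0.7922
Uniqueness u² = 1 − h² = 1 − 0.7922 = 0.2078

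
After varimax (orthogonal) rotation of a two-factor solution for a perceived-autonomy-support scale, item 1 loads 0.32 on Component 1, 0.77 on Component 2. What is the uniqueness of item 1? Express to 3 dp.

h² = 0.32² + 0.77² = 0.1024 + 0.5929 = 0.6953
Uniqueness u² = 1 − h² = 1 − 0.6953 = 0.3047

0.305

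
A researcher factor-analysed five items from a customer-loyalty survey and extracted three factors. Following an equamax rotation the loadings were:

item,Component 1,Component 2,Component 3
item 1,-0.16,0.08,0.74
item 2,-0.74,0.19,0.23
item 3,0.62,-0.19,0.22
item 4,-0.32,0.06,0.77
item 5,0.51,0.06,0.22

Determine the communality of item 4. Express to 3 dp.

h² = (-0.32)² + 0.06² + 0.77² = 0.1024 + 0.0036 + 0.5929 = 0.6989

0.699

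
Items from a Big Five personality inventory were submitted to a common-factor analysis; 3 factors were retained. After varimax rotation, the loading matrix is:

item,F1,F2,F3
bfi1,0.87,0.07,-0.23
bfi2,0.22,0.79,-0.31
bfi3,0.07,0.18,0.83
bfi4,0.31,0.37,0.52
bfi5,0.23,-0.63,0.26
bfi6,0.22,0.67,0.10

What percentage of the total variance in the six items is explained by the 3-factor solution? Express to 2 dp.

63.96%

SS loadings by factor: 1.0076, 1.6441, 1.1859; total = 3.8376.
Total variance with 6 standardized items is 6, so the solution explains 3.8376/6 = 0.6396 = 63.96%.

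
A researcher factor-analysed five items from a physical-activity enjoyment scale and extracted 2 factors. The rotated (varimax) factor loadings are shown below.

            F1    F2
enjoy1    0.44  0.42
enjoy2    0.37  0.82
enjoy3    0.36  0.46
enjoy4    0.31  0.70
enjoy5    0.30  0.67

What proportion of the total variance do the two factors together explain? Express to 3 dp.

Communalities: 0.3700, 0.8093, 0.3412, 0.5861, 0.5389; Σh² = 2.6455.
Total variance with 5 standardized items is 5, so the solution explains 2.6455/5 = 0.5291.

0.529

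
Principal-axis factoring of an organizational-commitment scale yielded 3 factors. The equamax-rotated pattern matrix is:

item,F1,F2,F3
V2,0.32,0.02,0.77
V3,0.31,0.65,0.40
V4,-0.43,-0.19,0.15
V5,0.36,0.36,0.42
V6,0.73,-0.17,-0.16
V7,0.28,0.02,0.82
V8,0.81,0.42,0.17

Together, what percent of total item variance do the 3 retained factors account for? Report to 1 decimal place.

60.8%

Communalities: 0.6957, 0.6786, 0.2435, 0.4356, 0.5874, 0.7512, 0.8614; Σh² = 4.2534.
Total variance with 7 standardized items is 7, so the solution explains 4.2534/7 = 0.6076 = 60.76%.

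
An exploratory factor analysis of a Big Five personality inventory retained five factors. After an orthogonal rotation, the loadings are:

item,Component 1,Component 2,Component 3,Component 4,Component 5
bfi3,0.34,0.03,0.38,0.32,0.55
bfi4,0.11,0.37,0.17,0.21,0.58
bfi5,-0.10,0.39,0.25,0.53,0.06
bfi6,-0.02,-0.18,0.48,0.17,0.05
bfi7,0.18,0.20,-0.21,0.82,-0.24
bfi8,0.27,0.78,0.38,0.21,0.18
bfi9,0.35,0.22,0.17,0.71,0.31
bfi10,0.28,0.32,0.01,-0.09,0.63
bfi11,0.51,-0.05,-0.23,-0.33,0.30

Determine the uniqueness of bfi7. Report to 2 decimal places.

0.15

h² = 0.18² + 0.20² + (-0.21)² + 0.82² + (-0.24)² = 0.0324 + 0.0400 + 0.0441 + 0.6724 + 0.0576 = 0.8465
Uniqueness u² = 1 − h² = 1 − 0.8465 = 0.1535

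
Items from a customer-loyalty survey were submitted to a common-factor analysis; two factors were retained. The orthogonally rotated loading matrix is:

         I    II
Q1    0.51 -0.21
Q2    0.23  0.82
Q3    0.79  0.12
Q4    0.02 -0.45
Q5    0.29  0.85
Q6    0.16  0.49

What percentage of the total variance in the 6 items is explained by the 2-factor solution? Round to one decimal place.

49.1%

SS loadings by factor: 1.0472, 1.8960; total = 2.9432.
Total variance with 6 standardized items is 6, so the solution explains 2.9432/6 = 0.4905 = 49.05%.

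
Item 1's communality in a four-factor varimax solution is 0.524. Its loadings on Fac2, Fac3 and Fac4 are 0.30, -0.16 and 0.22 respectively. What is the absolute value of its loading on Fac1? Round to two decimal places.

Under orthogonal rotation h² = Σλ², so λ_Fac1² = h² − (0.1640) = 0.524 − 0.1640 = 0.3600.
|λ| = √0.3600 = 0.6000.

0.60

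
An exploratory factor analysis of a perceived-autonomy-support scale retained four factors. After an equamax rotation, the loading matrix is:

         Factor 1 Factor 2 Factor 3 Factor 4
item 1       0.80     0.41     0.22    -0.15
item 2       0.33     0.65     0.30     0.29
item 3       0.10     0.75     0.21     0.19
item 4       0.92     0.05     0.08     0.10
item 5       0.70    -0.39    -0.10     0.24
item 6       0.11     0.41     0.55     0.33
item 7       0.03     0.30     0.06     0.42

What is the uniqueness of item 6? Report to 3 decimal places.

0.408

h² = 0.11² + 0.41² + 0.55² + 0.33² = 0.0121 + 0.1681 + 0.3025 + 0.1089 = 0.5916
Uniqueness u² = 1 − h² = 1 − 0.5916 = 0.4084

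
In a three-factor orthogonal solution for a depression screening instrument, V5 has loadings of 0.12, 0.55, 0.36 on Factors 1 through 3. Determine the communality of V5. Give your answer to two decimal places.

h² = 0.12² + 0.55² + 0.36² = 0.0144 + 0.3025 + 0.1296 = 0.4465

0.45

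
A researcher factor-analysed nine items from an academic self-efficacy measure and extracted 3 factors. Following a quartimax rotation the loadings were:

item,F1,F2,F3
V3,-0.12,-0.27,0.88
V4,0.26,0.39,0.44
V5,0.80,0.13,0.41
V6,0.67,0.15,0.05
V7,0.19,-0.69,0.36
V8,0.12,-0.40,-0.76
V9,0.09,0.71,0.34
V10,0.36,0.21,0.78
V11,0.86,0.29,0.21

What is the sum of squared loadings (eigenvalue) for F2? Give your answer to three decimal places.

1.533

SS loadings for F2 = (-0.27)² + 0.39² + 0.13² + 0.15² + (-0.69)² + (-0.40)² + 0.71² + 0.21² + 0.29² = 0.0729 + 0.1521 + 0.0169 + 0.0225 + 0.4761 + 0.1600 + 0.5041 + 0.0441 + 0.0841 = 1.5328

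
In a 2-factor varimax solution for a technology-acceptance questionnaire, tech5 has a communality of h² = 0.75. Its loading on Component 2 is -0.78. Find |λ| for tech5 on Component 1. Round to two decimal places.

0.38

Under orthogonal rotation h² = Σλ², so λ_Component 1² = h² − (0.6084) = 0.75 − 0.6084 = 0.1416.
|λ| = √0.1416 = 0.3763.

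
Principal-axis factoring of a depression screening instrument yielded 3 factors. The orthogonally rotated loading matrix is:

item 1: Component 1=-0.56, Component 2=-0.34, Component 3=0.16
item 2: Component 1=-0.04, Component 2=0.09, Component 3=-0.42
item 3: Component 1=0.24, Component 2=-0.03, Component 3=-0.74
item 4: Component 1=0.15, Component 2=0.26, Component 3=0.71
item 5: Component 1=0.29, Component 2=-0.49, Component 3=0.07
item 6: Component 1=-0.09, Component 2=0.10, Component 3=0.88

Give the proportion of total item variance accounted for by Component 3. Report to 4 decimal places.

SS loadings for Component 3 = 0.16² + (-0.42)² + (-0.74)² + 0.71² + 0.07² + 0.88² = 2.0330
Proportion of variance = 2.0330 / 6 = 0.3388.

0.3388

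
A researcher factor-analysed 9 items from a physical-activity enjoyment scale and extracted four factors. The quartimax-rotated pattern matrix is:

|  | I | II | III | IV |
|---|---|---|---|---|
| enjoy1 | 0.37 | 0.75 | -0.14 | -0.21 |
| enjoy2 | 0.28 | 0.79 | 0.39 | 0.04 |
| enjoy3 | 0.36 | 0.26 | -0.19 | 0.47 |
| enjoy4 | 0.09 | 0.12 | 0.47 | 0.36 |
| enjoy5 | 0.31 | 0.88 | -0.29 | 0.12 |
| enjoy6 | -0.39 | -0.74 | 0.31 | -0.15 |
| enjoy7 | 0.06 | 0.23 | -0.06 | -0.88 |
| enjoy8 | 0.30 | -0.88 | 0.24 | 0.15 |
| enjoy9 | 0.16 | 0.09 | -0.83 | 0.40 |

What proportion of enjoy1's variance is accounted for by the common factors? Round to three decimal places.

0.763

h² = 0.37² + 0.75² + (-0.14)² + (-0.21)² = 0.1369 + 0.5625 + 0.0196 + 0.0441 = 0.7631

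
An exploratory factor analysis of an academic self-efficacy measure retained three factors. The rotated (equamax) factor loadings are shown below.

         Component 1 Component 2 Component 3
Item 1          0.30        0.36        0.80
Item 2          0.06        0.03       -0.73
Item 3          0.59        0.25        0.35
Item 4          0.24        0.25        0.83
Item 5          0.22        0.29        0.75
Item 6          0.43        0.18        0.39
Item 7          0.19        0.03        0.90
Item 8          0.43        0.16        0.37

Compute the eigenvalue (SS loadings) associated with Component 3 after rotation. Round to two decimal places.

3.65

SS loadings for Component 3 = 0.80² + (-0.73)² + 0.35² + 0.83² + 0.75² + 0.39² + 0.90² + 0.37² = 0.6400 + 0.5329 + 0.1225 + 0.6889 + 0.5625 + 0.1521 + 0.8100 + 0.1369 = 3.6458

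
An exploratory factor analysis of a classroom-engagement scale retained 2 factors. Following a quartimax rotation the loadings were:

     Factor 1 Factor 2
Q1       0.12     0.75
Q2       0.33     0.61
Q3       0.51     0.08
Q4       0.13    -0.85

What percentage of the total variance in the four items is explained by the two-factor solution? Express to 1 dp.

Communalities: 0.5769, 0.4810, 0.2665, 0.7394; Σh² = 2.0638.
Total variance with 4 standardized items is 4, so the solution explains 2.0638/4 = 0.5160 = 51.59%.

51.6%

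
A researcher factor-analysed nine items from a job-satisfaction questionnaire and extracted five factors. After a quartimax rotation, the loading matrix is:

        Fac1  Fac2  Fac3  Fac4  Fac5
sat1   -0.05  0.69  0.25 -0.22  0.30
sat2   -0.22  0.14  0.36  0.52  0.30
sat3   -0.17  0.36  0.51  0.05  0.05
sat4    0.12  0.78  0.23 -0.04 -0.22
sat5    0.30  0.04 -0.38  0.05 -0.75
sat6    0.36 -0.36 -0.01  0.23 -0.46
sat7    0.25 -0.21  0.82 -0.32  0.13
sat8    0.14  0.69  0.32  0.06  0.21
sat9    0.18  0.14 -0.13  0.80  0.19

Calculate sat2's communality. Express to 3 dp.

0.558

h² = (-0.22)² + 0.14² + 0.36² + 0.52² + 0.30² = 0.0484 + 0.0196 + 0.1296 + 0.2704 + 0.0900 = 0.5580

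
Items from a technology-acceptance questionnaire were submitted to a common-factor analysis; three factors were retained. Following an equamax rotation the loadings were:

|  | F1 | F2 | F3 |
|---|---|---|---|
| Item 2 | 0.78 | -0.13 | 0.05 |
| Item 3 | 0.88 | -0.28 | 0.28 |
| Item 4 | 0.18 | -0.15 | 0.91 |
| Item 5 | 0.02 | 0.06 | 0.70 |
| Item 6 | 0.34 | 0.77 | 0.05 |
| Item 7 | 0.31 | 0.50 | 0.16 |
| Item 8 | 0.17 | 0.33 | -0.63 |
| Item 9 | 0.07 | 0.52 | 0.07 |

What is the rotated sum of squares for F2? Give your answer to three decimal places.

1.344

SS loadings for F2 = (-0.13)² + (-0.28)² + (-0.15)² + 0.06² + 0.77² + 0.50² + 0.33² + 0.52² = 0.0169 + 0.0784 + 0.0225 + 0.0036 + 0.5929 + 0.2500 + 0.1089 + 0.2704 = 1.3436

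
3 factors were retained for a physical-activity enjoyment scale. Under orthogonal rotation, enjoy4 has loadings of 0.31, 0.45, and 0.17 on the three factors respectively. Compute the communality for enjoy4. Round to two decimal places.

0.33

h² = 0.31² + 0.45² + 0.17² = 0.0961 + 0.2025 + 0.0289 = 0.3275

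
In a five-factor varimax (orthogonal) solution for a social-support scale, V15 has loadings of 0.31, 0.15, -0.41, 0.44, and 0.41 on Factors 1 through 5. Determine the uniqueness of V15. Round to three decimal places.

0.352

h² = 0.31² + 0.15² + (-0.41)² + 0.44² + 0.41² = 0.0961 + 0.0225 + 0.1681 + 0.1936 + 0.1681 = 0.6484
Uniqueness u² = 1 − h² = 1 − 0.6484 = 0.3516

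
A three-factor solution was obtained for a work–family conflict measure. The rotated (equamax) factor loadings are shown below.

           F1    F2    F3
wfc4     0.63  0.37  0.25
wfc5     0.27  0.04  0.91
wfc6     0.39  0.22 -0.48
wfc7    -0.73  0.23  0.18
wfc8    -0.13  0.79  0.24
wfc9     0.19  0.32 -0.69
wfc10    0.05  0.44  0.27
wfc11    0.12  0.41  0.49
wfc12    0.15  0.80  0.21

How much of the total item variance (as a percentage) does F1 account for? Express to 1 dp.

13.9%

SS loadings for F1 = 0.63² + 0.27² + 0.39² + (-0.73)² + (-0.13)² + 0.19² + 0.05² + 0.12² + 0.15² = 1.2472
With 9 standardized items, total variance = 9. Proportion = 1.2472/9 = 0.1386 → 13.86%.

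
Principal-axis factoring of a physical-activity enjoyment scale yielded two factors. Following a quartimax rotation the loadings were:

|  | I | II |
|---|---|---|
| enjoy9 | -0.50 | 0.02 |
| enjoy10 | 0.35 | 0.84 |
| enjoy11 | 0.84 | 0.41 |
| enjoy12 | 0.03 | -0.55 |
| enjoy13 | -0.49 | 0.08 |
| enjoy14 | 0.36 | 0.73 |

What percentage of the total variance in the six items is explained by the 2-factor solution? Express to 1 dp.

SS loadings by factor: 1.4487, 1.7159; total = 3.1646.
Total variance with 6 standardized items is 6, so the solution explains 3.1646/6 = 0.5274 = 52.74%.

52.7%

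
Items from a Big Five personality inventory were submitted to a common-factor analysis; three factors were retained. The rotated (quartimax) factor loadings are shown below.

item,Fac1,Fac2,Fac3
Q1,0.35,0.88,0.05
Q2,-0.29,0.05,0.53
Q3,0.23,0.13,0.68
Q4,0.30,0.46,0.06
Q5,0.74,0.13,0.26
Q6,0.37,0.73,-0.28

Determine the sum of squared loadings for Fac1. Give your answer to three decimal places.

SS loadings for Fac1 = 0.35² + (-0.29)² + 0.23² + 0.30² + 0.74² + 0.37² = 0.1225 + 0.0841 + 0.0529 + 0.0900 + 0.5476 + 0.1369 = 1.0340

1.034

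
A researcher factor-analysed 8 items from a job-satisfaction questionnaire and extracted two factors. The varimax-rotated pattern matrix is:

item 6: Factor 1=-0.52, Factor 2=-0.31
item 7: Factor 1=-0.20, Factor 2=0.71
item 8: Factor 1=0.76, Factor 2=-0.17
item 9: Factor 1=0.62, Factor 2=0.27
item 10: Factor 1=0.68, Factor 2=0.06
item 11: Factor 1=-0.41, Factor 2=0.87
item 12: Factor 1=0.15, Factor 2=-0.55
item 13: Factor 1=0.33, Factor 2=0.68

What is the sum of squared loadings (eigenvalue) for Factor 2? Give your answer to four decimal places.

SS loadings for Factor 2 = (-0.31)² + 0.71² + (-0.17)² + 0.27² + 0.06² + 0.87² + (-0.55)² + 0.68² = 0.0961 + 0.5041 + 0.0289 + 0.0729 + 0.0036 + 0.7569 + 0.3025 + 0.4624 = 2.2274

2.2274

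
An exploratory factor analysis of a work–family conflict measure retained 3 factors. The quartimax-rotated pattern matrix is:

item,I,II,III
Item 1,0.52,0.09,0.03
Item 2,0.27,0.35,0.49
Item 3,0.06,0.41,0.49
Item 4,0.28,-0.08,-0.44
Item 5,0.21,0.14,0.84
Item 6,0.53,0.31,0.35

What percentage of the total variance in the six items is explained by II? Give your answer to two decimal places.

7.01%

SS loadings for II = 0.09² + 0.35² + 0.41² + (-0.08)² + 0.14² + 0.31² = 0.4208
With 6 standardized items, total variance = 6. Proportion = 0.4208/6 = 0.0701 → 7.01%.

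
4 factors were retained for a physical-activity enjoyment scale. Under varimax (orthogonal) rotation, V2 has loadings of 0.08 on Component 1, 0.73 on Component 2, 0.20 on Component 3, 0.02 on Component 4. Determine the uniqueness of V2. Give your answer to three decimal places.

h² = 0.08² + 0.73² + 0.20² + 0.02² = 0.0064 + 0.5329 + 0.0400 + 0.0004 = 0.5797
Uniqueness u² = 1 − h² = 1 − 0.5797 = 0.4203

0.420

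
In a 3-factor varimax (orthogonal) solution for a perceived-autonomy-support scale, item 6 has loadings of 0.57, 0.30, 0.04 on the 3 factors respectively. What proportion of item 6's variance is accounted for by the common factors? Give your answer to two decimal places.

h² = 0.57² + 0.30² + 0.04² = 0.3249 + 0.0900 + 0.0016 = 0.4165

0.42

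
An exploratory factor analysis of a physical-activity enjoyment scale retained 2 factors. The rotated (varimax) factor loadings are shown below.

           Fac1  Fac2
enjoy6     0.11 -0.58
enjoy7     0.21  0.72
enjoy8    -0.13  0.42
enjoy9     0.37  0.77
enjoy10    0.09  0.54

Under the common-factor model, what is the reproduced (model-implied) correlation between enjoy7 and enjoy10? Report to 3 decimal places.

r̂ = Σ λ_i·λ_j across factors = (0.21)(0.09) + (0.72)(0.54)
  = +0.0189 +0.3888 = 0.4077

0.408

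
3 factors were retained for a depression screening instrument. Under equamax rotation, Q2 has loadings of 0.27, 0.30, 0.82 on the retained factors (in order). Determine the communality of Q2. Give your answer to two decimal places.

0.84

h² = 0.27² + 0.30² + 0.82² = 0.0729 + 0.0900 + 0.6724 = 0.8353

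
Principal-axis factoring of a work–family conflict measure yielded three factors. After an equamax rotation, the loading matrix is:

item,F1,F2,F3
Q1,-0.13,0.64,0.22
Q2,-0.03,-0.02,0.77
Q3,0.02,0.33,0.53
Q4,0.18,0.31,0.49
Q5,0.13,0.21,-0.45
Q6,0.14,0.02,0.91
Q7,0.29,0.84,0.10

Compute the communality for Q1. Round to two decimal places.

0.47

h² = (-0.13)² + 0.64² + 0.22² = 0.0169 + 0.4096 + 0.0484 = 0.4749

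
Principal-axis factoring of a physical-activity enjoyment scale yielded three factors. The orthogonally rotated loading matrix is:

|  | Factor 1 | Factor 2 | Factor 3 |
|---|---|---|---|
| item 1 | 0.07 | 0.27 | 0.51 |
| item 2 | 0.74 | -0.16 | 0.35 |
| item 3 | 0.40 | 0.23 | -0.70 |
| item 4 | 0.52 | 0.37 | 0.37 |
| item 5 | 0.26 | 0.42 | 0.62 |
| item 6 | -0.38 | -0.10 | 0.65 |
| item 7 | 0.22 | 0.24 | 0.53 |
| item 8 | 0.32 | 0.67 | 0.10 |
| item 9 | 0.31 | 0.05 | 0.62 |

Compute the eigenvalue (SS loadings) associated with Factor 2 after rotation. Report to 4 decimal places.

0.9837

SS loadings for Factor 2 = 0.27² + (-0.16)² + 0.23² + 0.37² + 0.42² + (-0.10)² + 0.24² + 0.67² + 0.05² = 0.0729 + 0.0256 + 0.0529 + 0.1369 + 0.1764 + 0.0100 + 0.0576 + 0.4489 + 0.0025 = 0.9837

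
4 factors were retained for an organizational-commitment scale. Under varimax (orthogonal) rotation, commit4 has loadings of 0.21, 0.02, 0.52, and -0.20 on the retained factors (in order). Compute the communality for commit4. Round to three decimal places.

h² = 0.21² + 0.02² + 0.52² + (-0.20)² = 0.0441 + 0.0004 + 0.2704 + 0.0400 = 0.3549

0.355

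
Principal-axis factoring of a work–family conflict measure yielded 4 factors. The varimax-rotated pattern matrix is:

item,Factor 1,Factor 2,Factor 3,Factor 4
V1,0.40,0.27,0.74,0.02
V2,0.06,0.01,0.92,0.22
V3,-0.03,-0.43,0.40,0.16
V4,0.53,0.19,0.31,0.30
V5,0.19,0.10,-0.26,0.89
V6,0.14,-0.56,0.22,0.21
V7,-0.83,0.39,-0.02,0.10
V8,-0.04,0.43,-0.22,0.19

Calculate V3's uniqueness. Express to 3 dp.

h² = (-0.03)² + (-0.43)² + 0.40² + 0.16² = 0.0009 + 0.1849 + 0.1600 + 0.0256 = 0.3714
Uniqueness u² = 1 − h² = 1 − 0.3714 = 0.6286

0.629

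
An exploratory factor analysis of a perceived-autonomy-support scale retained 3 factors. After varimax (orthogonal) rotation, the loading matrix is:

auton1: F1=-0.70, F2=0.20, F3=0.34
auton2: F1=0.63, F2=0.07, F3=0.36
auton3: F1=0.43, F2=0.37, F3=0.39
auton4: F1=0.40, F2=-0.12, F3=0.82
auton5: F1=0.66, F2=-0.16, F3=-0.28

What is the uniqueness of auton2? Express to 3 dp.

h² = 0.63² + 0.07² + 0.36² = 0.3969 + 0.0049 + 0.1296 = 0.5314
Uniqueness u² = 1 − h² = 1 − 0.5314 = 0.4686

0.469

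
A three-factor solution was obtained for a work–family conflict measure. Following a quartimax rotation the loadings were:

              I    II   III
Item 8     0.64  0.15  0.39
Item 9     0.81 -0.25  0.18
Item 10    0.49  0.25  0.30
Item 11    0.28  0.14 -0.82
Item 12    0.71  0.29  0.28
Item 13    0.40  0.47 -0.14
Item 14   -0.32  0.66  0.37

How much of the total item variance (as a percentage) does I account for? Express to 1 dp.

SS loadings for I = 0.64² + 0.81² + 0.49² + 0.28² + 0.71² + 0.40² + (-0.32)² = 2.1507
With 7 standardized items, total variance = 7. Proportion = 2.1507/7 = 0.3072 → 30.72%.

30.7%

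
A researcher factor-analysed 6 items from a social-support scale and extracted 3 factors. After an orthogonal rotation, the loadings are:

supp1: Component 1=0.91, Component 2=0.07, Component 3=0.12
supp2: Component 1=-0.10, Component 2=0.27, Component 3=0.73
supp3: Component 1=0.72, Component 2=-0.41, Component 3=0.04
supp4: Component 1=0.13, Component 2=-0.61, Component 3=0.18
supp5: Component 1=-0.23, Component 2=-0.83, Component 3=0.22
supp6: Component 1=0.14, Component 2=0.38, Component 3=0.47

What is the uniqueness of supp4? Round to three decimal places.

0.579

h² = 0.13² + (-0.61)² + 0.18² = 0.0169 + 0.3721 + 0.0324 = 0.4214
Uniqueness u² = 1 − h² = 1 − 0.4214 = 0.5786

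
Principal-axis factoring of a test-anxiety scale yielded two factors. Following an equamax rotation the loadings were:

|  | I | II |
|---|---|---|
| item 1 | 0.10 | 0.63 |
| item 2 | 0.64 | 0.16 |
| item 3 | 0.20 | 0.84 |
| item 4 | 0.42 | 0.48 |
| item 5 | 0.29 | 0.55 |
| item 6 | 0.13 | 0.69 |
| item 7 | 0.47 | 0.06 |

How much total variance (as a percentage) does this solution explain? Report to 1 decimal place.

Communalities: 0.4069, 0.4352, 0.7456, 0.4068, 0.3866, 0.4930, 0.2245; Σh² = 3.0986.
Total variance with 7 standardized items is 7, so the solution explains 3.0986/7 = 0.4427 = 44.27%.

44.3%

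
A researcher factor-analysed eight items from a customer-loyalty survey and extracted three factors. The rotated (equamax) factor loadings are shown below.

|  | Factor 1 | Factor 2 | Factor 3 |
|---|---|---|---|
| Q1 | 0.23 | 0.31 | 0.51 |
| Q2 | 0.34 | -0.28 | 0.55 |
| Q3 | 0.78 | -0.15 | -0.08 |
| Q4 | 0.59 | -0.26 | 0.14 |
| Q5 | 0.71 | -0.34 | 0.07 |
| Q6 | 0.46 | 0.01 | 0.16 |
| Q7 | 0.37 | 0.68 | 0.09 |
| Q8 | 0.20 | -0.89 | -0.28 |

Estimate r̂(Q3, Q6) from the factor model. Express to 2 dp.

0.34

r̂ = Σ λ_i·λ_j across factors = (0.78)(0.46) + (-0.15)(0.01) + (-0.08)(0.16)
  = +0.3588 -0.0015 -0.0128 = 0.3445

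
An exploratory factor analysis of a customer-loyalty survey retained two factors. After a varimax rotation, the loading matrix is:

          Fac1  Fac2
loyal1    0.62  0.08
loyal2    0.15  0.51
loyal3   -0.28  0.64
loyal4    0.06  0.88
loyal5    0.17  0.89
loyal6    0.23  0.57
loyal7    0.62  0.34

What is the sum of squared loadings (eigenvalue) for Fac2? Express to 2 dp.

SS loadings for Fac2 = 0.08² + 0.51² + 0.64² + 0.88² + 0.89² + 0.57² + 0.34² = 0.0064 + 0.2601 + 0.4096 + 0.7744 + 0.7921 + 0.3249 + 0.1156 = 2.6831

2.68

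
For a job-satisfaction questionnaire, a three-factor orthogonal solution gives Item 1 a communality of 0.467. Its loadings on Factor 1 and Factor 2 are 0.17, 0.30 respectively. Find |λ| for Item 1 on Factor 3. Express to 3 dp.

Under orthogonal rotation h² = Σλ², so λ_Factor 3² = h² − (0.1189) = 0.467 − 0.1189 = 0.3481.
|λ| = √0.3481 = 0.5900.

0.590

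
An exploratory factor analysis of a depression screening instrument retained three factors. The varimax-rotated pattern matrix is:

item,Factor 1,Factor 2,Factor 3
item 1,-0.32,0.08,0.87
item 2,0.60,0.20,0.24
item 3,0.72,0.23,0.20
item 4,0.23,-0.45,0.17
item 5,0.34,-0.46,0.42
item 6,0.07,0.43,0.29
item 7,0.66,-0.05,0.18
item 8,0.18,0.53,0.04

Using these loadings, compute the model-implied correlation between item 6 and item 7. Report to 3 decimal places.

r̂ = Σ λ_i·λ_j across factors = (0.07)(0.66) + (0.43)(-0.05) + (0.29)(0.18)
  = +0.0462 -0.0215 +0.0522 = 0.0769

0.077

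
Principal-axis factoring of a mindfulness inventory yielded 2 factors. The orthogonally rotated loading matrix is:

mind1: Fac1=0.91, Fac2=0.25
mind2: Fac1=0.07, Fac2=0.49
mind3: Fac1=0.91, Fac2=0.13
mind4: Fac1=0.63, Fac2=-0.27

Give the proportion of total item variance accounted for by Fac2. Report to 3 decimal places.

0.098

SS loadings for Fac2 = 0.25² + 0.49² + 0.13² + (-0.27)² = 0.3924
Proportion of variance = 0.3924 / 4 = 0.0981.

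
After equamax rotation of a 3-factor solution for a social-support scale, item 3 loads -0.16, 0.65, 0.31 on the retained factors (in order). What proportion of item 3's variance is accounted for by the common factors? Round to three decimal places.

0.544

h² = (-0.16)² + 0.65² + 0.31² = 0.0256 + 0.4225 + 0.0961 = 0.5442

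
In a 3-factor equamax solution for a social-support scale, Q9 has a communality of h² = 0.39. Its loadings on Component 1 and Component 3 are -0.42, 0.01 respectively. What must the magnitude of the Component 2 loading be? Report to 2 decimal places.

0.46

Under orthogonal rotation h² = Σλ², so λ_Component 2² = h² − (0.1765) = 0.39 − 0.1765 = 0.2135.
|λ| = √0.2135 = 0.4621.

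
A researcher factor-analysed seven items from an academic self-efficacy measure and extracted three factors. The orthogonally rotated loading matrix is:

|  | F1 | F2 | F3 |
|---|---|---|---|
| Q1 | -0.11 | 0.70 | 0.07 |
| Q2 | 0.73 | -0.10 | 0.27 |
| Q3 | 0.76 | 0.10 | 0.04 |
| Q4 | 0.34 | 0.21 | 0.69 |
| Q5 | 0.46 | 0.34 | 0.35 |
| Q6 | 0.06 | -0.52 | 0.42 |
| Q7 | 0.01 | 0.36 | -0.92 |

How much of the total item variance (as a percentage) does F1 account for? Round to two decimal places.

20.76%

SS loadings for F1 = (-0.11)² + 0.73² + 0.76² + 0.34² + 0.46² + 0.06² + 0.01² = 1.4535
With 7 standardized items, total variance = 7. Proportion = 1.4535/7 = 0.2076 → 20.76%.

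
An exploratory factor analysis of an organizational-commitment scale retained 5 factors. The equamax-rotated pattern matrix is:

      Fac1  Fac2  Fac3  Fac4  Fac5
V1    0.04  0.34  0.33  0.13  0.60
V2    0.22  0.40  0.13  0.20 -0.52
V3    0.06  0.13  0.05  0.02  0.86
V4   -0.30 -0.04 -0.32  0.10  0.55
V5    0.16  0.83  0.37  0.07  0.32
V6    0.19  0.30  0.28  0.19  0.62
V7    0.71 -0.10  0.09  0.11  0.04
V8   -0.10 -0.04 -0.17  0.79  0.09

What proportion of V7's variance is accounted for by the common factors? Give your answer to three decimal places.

0.536

h² = 0.71² + (-0.10)² + 0.09² + 0.11² + 0.04² = 0.5041 + 0.0100 + 0.0081 + 0.0121 + 0.0016 = 0.5359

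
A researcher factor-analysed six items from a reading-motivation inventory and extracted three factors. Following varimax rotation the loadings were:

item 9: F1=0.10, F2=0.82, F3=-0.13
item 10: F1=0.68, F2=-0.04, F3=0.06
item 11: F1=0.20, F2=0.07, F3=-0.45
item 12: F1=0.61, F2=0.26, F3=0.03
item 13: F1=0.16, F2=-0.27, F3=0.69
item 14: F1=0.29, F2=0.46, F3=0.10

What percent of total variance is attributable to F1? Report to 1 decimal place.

SS loadings for F1 = 0.10² + 0.68² + 0.20² + 0.61² + 0.16² + 0.29² = 0.9942
With 6 standardized items, total variance = 6. Proportion = 0.9942/6 = 0.1657 → 16.57%.

16.6%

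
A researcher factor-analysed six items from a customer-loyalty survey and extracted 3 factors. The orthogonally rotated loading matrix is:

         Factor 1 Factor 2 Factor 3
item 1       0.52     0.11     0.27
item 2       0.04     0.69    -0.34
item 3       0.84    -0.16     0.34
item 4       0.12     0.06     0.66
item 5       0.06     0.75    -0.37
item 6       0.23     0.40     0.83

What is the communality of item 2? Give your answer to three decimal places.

h² = 0.04² + 0.69² + (-0.34)² = 0.0016 + 0.4761 + 0.1156 = 0.5933

0.593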